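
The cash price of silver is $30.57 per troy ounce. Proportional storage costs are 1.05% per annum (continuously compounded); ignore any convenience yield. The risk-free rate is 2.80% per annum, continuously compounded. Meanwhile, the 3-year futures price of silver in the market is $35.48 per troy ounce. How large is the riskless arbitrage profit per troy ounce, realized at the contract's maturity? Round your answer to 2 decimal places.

Fair futures: F* = S·e^(carry·T), with carry = (r + u) = 0.0280 + 0.0105 = 0.0385
F* = 30.57 · e^(0.0385 × 3) = 30.57 · e^0.115500 = 30.57 × 1.122435 = $34.3128
Market $35.48 > fair $34.3128: forward overpriced → cash-and-carry (buy spot, short the forward).
At maturity, profit = |F_mkt − F*| = |35.48 − 34.3128| = $1.17 per troy ounce

$1.17 per troy ounce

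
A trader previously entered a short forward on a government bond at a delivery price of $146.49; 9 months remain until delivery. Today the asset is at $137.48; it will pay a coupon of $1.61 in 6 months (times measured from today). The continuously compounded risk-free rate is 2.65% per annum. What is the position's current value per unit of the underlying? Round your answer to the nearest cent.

$7.72

PV(remaining coupons) I = 1.61·e^(−0.0265·6/12) = 1.5888
Current forward F = (S − I)·e^(rT) = (137.48 − 1.5888)·e^(0.0265·9/12) = 135.8912 × 1.020074 = 138.6191
Value (long) = (F − K)·e^(−rT) = (138.6191 − 146.49) × 0.980321 = -7.7160
Short position value = −(long value) = $7.72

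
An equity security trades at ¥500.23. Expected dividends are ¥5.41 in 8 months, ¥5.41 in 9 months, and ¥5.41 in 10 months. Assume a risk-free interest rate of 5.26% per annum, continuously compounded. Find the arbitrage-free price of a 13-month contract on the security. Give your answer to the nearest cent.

PV(dividends) I = 5.41·e^(−0.0526·8/12) + 5.41·e^(−0.0526·9/12) + 5.41·e^(−0.0526·10/12)
I = 5.2236 + 5.2007 + 5.1780 = 15.6023
F = (S − I)·e^(rT) = (500.23 − 15.6023) · e^(0.0526·13/12)
= 484.6277 · e^0.056983 = 484.6277 × 1.058638 = ¥513.05

¥513.05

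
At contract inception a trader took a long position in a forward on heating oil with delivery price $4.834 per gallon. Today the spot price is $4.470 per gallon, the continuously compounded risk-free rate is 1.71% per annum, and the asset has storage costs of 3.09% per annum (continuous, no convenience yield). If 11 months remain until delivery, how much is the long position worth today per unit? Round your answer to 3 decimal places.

Current fair forward for the remaining 11 months: F = S·e^((r + u)·T), (r + u) = 0.0171 + 0.0309 = 0.0480
F = 4.470 · e^(0.0480 × 11/12) = 4.470 × 1.044982 = 4.6711
Value of long forward = (F − K)·e^(−rT) = (4.6711 − 4.834) · e^(−0.0171·11/12)
= -0.1629 × 0.984447 = -0.160

-$0.160 per gallon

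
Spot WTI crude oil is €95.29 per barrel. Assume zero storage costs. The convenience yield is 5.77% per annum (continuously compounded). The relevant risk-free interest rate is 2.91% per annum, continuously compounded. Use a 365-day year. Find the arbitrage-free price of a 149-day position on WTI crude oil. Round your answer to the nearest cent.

€94.18 per barrel

Net carry = r + u − y = 0.0291 + 0.0000 − 0.0577 = -0.0286
F = S·e^((r+u−y)T) = 95.29 · e^(-0.0286 × 149/365) = 95.29 · e^-0.011675
= 95.29 × 0.988393 = €94.18 per barrel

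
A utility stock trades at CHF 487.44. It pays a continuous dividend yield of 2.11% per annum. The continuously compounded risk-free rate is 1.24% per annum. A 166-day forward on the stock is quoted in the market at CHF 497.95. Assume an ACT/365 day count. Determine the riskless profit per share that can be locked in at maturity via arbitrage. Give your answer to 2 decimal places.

CHF 12.43 per share

Fair forward: F* = S·e^(carry·T), with carry = (r − q) = 0.0124 − 0.0211 = -0.0087
F* = 487.44 · e^(-0.0087 × 166/365) = 487.44 · e^-0.003957 = 487.44 × 0.996051 = CHF 485.5151
Market CHF 497.95 > fair CHF 485.5151: forward overpriced → cash-and-carry (buy spot, short the forward).
At maturity, profit = |F_mkt − F*| = |497.95 − 485.5151| = CHF 12.43 per share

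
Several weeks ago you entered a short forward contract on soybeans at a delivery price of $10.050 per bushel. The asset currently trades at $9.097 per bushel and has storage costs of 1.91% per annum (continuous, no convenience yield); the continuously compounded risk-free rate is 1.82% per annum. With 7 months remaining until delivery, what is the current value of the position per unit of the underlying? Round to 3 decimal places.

$0.745 per bushel

Current fair forward for the remaining 7 months: F = S·e^((r + u)·T), (r + u) = 0.0182 + 0.0191 = 0.0373
F = 9.097 · e^(0.0373 × 7/12) = 9.097 × 1.021997 = 9.2971
Value of long forward = (F − K)·e^(−rT) = (9.2971 − 10.050) · e^(−0.0182·7/12)
= -0.7529 × 0.989439 = -0.745
Short position value = −(long value) = $0.745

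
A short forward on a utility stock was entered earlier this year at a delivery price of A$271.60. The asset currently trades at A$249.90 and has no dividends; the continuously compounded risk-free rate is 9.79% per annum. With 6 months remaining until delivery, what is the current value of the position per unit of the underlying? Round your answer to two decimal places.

Current fair forward for the remaining 6 months: F = S·e^(r·T), r = 0.0979
F = 249.90 · e^(0.0979 × 6/12) = 249.90 × 1.050168 = 262.4370
Value of long forward = (F − K)·e^(−rT) = (262.4370 − 271.60) · e^(−0.0979·6/12)
= -9.1630 × 0.952229 = -8.73
Short position value = −(long value) = A$8.73

A$8.73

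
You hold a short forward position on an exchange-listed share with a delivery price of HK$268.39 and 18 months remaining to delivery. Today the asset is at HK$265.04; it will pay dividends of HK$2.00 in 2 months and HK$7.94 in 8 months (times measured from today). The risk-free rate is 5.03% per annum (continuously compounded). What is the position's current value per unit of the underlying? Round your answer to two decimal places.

-HK$6.49

PV(remaining dividends) I = 2.00·e^(−0.0503·2/12) + 7.94·e^(−0.0503·8/12) = 9.6615
Current forward F = (S − I)·e^(rT) = (265.04 − 9.6615)·e^(0.0503·18/12) = 255.3785 × 1.078369 = 275.3923
Value (long) = (F − K)·e^(−rT) = (275.3923 − 268.39) × 0.927326 = 6.4934
Short position value = −(long value) = -HK$6.49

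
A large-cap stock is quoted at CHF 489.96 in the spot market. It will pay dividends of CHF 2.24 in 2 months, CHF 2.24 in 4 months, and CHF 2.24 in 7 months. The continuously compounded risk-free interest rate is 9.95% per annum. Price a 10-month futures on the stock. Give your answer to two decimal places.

PV(dividends) I = 2.24·e^(−0.0995·2/12) + 2.24·e^(−0.0995·4/12) + 2.24·e^(−0.0995·7/12)
I = 2.2032 + 2.1669 + 2.1137 = 6.4838
F = (S − I)·e^(rT) = (489.96 − 6.4838) · e^(0.0995·10/12)
= 483.4762 · e^0.082917 = 483.4762 × 1.086452 = CHF 525.27

CHF 525.27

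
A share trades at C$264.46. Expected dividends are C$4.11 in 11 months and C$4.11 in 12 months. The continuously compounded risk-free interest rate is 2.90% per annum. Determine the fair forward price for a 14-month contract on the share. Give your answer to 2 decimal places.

C$265.29

PV(dividends) I = 4.11·e^(−0.0290·11/12) + 4.11·e^(−0.0290·12/12)
I = 4.0022 + 3.9925 = 7.9947
F = (S − I)·e^(rT) = (264.46 − 7.9947) · e^(0.0290·14/12)
= 256.4653 · e^0.033833 = 256.4653 × 1.034412 = C$265.29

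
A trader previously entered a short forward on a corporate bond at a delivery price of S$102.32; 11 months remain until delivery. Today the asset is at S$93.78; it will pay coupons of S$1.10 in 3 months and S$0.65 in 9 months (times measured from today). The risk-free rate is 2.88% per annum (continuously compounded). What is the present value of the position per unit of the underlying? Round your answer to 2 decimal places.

PV(remaining coupons) I = 1.10·e^(−0.0288·3/12) + 0.65·e^(−0.0288·9/12) = 1.7282
Current forward F = (S − I)·e^(rT) = (93.78 − 1.7282)·e^(0.0288·11/12) = 92.0518 × 1.026752 = 94.5144
Value (long) = (F − K)·e^(−rT) = (94.5144 − 102.32) × 0.973945 = -7.6022
Short position value = −(long value) = S$7.60

S$7.60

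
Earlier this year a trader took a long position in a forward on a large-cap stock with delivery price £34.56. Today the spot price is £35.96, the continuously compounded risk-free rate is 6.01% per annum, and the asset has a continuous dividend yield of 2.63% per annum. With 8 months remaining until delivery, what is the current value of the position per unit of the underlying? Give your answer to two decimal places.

Current fair forward for the remaining 8 months: F = S·e^((r − q)·T), (r − q) = 0.0601 − 0.0263 = 0.0338
F = 35.96 · e^(0.0338 × 8/12) = 35.96 × 1.022789 = 36.7795
Value of long forward = (F − K)·e^(−rT) = (36.7795 − 34.56) · e^(−0.0601·8/12)
= 2.2195 × 0.960725 = 2.13

£2.13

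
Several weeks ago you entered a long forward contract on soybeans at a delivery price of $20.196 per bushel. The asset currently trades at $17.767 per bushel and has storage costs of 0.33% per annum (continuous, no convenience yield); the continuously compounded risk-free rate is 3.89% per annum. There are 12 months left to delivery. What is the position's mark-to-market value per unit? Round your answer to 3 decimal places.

-$1.600 per bushel

Current fair forward for the remaining 12 months: F = S·e^((r + u)·T), (r + u) = 0.0389 + 0.0033 = 0.0422
F = 17.767 · e^(0.0422 × 12/12) = 17.767 × 1.043103 = 18.5328
Value of long forward = (F − K)·e^(−rT) = (18.5328 − 20.196) · e^(−0.0389·12/12)
= -1.6632 × 0.961847 = -1.600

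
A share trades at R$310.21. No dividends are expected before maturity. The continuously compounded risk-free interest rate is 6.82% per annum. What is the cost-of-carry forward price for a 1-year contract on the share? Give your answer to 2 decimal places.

F = S·e^(rT) = 310.21 · e^(0.0682 × 12/12)
= 310.21 · e^0.068200 = 310.21 × 1.070579
F = R$332.10

R$332.10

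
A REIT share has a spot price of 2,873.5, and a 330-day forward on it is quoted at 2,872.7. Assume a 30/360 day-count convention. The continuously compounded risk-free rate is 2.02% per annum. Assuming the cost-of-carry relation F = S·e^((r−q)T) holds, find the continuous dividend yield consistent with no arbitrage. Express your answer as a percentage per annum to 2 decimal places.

From F = S·e^((r−q)T): (r − q) = ln(F/S)/T
ln(2872.7/2873.5) = ln(0.999722) = -0.000278
(r − q) = -0.000278 / (330/360) = -0.000303
q = r − ln(F/S)/T = 0.0202 + 0.000303 = 0.020503
q = 2.05%

2.05%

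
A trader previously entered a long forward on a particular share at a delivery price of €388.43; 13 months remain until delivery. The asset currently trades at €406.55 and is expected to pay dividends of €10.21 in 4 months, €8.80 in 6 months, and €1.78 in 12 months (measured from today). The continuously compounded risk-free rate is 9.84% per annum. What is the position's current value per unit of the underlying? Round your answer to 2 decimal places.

€37.52

PV(remaining dividends) I = 10.21·e^(−0.0984·4/12) + 8.80·e^(−0.0984·6/12) + 1.78·e^(−0.0984·12/12) = 19.8713
Current forward F = (S − I)·e^(rT) = (406.55 − 19.8713)·e^(0.0984·13/12) = 386.6787 × 1.112489 = 430.1758
Value (long) = (F − K)·e^(−rT) = (430.1758 − 388.43) × 0.898885 = 37.5247
Value = €37.52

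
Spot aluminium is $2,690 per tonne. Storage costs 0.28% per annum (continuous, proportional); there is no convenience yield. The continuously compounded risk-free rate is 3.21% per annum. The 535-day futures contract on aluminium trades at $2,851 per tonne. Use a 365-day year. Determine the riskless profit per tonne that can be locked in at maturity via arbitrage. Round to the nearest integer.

$20 per tonne

Fair futures: F* = S·e^(carry·T), with carry = (r + u) = 0.0321 + 0.0028 = 0.0349
F* = 2690 · e^(0.0349 × 535/365) = 2690 · e^0.051155 = 2690 × 1.052486 = $2831.1873
Market $2851 > fair $2831.1873: forward overpriced → cash-and-carry (buy spot, short the forward).
At maturity, profit = |F_mkt − F*| = |2851 − 2831.1873| = $20 per tonne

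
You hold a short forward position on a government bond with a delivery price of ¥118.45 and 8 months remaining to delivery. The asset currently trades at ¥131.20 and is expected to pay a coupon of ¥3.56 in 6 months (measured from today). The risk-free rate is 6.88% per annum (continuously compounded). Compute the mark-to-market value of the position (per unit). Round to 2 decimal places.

PV(remaining coupons) I = 3.56·e^(−0.0688·6/12) = 3.4396
Current forward F = (S − I)·e^(rT) = (131.20 − 3.4396)·e^(0.0688·8/12) = 127.7604 × 1.046935 = 133.7568
Value (long) = (F − K)·e^(−rT) = (133.7568 − 118.45) × 0.955169 = 14.6206
Short position value = −(long value) = -¥14.62

-¥14.62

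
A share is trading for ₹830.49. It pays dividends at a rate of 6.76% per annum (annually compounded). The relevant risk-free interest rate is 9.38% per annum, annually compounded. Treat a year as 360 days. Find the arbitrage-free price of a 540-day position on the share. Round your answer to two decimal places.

F = S · (1+r)^T / (1+q)^T
= 830.49 × 1.143950 / 1.103095 = 830.49 × 1.037037
F = ₹861.25

₹861.25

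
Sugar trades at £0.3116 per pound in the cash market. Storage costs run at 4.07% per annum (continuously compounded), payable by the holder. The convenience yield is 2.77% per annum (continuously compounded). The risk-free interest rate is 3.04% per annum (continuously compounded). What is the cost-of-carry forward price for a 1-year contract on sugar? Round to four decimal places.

£0.3254 per pound

Net carry = r + u − y = 0.0304 + 0.0407 − 0.0277 = 0.0434
F = S·e^((r+u−y)T) = 0.3116 · e^(0.0434 × 1) = 0.3116 · e^0.043400
= 0.3116 × 1.044356 = £0.3254 per pound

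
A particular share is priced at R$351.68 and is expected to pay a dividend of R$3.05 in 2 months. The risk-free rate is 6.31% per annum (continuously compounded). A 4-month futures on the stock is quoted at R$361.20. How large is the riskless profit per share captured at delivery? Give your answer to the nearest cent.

PV(dividends) I = 3.05·e^(−0.0631·2/12) = 3.0181
Fair futures F* = (S − I)·e^(rT) = (351.68 − 3.0181)·e^0.021033 = 348.6619 × 1.021256 = 356.0731
Market R$361.20 > fair 356.0731: forward overpriced → cash-and-carry (borrow at r, buy the stock and collect the dividends, short the forward).
Profit at T = |F_mkt − F*| = |361.20 − 356.0731| = R$5.13 per share

R$5.13 per share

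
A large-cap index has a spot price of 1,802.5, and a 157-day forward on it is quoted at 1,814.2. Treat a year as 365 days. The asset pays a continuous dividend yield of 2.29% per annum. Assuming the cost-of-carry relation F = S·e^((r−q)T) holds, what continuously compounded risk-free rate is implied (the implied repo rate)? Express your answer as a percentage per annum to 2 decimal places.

3.79%

From F = S·e^((r−q)T): (r − q) = ln(F/S)/T
ln(1814.2/1802.5) = ln(1.006491) = 0.006470
(r − q) = 0.006470 / (157/365) = 0.015042
r = ln(F/S)/T + q = 0.015042 + 0.0229 = 0.037942
r = 3.79%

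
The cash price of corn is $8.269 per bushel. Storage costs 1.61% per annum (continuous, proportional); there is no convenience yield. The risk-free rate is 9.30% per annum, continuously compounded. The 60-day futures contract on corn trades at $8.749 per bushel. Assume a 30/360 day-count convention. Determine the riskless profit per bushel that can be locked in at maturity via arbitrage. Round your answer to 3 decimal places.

$0.328 per bushel

Fair futures: F* = S·e^(carry·T), with carry = (r + u) = 0.0930 + 0.0161 = 0.1091
F* = 8.269 · e^(0.1091 × 60/360) = 8.269 · e^0.018183 = 8.269 × 1.018349 = $8.4207
Market $8.749 > fair $8.4207: forward overpriced → cash-and-carry (buy spot, short the forward).
At maturity, profit = |F_mkt − F*| = |8.749 − 8.4207| = $0.328 per bushel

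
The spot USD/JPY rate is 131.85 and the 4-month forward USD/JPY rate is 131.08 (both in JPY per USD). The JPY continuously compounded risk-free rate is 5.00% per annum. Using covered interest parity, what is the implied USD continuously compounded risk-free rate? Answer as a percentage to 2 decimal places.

F = S·e^((r_JPY − r_USD)T) ⇒ r_USD = r_JPY − ln(F/S)/T
ln(131.08/131.85) = -0.005857; /(4/12) = -0.017571
r_USD = 0.0500 + 0.017571 = 0.067571
r_USD = 6.76%

6.76%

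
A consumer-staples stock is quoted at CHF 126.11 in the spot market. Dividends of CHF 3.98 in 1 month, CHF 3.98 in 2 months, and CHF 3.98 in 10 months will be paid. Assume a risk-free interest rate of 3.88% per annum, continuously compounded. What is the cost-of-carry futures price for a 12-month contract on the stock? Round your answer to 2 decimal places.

PV(dividends) I = 3.98·e^(−0.0388·1/12) + 3.98·e^(−0.0388·2/12) + 3.98·e^(−0.0388·10/12)
I = 3.9672 + 3.9543 + 3.8534 = 11.7749
F = (S − I)·e^(rT) = (126.11 − 11.7749) · e^(0.0388·12/12)
= 114.3351 · e^0.038800 = 114.3351 × 1.039563 = CHF 118.86

CHF 118.86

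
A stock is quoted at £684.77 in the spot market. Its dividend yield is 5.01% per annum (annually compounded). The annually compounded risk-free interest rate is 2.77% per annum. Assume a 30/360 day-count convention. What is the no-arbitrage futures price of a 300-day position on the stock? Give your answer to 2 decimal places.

F = S · (1+r)^T / (1+q)^T
= 684.77 × 1.023031 / 1.041579 = 684.77 × 0.982192
F = £672.58

£672.58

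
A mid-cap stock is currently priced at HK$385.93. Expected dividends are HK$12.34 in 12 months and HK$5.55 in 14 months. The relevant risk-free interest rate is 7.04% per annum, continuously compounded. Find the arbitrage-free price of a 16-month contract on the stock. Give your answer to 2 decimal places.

PV(dividends) I = 12.34·e^(−0.0704·12/12) + 5.55·e^(−0.0704·14/12)
I = 11.5011 + 5.1124 = 16.6135
F = (S − I)·e^(rT) = (385.93 − 16.6135) · e^(0.0704·16/12)
= 369.3165 · e^0.093867 = 369.3165 × 1.098414 = HK$405.66

HK$405.66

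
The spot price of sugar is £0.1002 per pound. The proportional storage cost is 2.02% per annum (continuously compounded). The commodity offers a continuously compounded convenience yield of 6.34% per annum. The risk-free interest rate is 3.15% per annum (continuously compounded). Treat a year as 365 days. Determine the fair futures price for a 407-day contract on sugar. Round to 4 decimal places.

Net carry = r + u − y = 0.0315 + 0.0202 − 0.0634 = -0.0117
F = S·e^((r+u−y)T) = 0.1002 · e^(-0.0117 × 407/365) = 0.1002 · e^-0.013046
= 0.1002 × 0.987039 = £0.0989 per pound

£0.0989 per pound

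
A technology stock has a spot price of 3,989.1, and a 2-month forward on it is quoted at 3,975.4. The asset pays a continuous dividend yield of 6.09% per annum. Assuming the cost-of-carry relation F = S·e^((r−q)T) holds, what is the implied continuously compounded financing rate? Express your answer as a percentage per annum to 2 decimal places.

4.03%

From F = S·e^((r−q)T): (r − q) = ln(F/S)/T
ln(3975.4/3989.1) = ln(0.996566) = -0.003440
(r − q) = -0.003440 / (2/12) = -0.020640
r = ln(F/S)/T + q = -0.020640 + 0.0609 = 0.040260
r = 4.03%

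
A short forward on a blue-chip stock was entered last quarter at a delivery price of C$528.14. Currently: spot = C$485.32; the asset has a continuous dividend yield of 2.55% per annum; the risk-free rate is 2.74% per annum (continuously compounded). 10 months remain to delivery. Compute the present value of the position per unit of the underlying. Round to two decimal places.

C$41.10

Current fair forward for the remaining 10 months: F = S·e^((r − q)·T), (r − q) = 0.0274 − 0.0255 = 0.0019
F = 485.32 · e^(0.0019 × 10/12) = 485.32 × 1.001585 = 486.0892
Value of long forward = (F − K)·e^(−rT) = (486.0892 − 528.14) · e^(−0.0274·10/12)
= -42.0508 × 0.977425 = -41.10
Short position value = −(long value) = C$41.10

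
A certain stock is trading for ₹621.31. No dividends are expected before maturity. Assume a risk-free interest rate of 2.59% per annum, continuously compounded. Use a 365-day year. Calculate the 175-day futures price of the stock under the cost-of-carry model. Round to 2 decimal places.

₹629.07

F = S·e^(rT) = 621.31 · e^(0.0259 × 175/365)
= 621.31 · e^0.012418 = 621.31 × 1.012495
F = ₹629.07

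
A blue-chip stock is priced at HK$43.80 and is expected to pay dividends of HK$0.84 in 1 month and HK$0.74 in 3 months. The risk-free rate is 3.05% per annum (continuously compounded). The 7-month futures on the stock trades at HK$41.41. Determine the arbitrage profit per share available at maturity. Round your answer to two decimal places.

HK$1.58 per share

PV(dividends) I = 0.84·e^(−0.0305·1/12) + 0.74·e^(−0.0305·3/12) = 1.5722
Fair futures F* = (S − I)·e^(rT) = (43.80 − 1.5722)·e^0.017792 = 42.2278 × 1.017951 = 42.9858
Market HK$41.41 < fair 42.9858: forward underpriced → reverse cash-and-carry (short the stock, invest proceeds at r, pay the dividends, go long the forward).
Profit at T = |F_mkt − F*| = |41.41 − 42.9858| = HK$1.58 per share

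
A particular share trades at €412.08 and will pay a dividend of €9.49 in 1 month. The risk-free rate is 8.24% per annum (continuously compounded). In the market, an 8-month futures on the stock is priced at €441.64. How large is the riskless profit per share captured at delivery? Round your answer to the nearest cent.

€16.25 per share

PV(dividends) I = 9.49·e^(−0.0824·1/12) = 9.4251
Fair futures F* = (S − I)·e^(rT) = (412.08 − 9.4251)·e^0.054933 = 402.6549 × 1.056470 = 425.3928
Market €441.64 > fair 425.3928: forward overpriced → cash-and-carry (borrow at r, buy the stock and collect the dividends, short the forward).
Profit at T = |F_mkt − F*| = |441.64 − 425.3928| = €16.25 per share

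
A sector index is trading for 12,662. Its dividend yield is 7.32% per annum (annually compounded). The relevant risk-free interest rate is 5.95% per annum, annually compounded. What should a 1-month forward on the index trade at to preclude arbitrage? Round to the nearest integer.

F = S · (1+r)^T / (1+q)^T
= 12662 × 1.004828 / 1.005904 = 12662 × 0.998930
F = 12,648

12,648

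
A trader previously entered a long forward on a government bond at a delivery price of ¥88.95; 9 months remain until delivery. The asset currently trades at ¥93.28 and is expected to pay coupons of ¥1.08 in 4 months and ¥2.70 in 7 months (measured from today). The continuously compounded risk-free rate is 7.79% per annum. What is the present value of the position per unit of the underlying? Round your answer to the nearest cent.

PV(remaining coupons) I = 1.08·e^(−0.0779·4/12) + 2.70·e^(−0.0779·7/12) = 3.6324
Current forward F = (S − I)·e^(rT) = (93.28 − 3.6324)·e^(0.0779·9/12) = 89.6476 × 1.060165 = 95.0412
Value (long) = (F − K)·e^(−rT) = (95.0412 − 88.95) × 0.943249 = 5.7455
Value = ¥5.75

¥5.75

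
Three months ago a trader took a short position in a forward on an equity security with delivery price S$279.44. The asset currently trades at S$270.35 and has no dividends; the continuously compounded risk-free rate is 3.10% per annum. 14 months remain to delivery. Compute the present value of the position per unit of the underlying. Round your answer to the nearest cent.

-S$0.84

Current fair forward for the remaining 14 months: F = S·e^(r·T), r = 0.0310
F = 270.35 · e^(0.0310 × 14/12) = 270.35 × 1.036829 = 280.3067
Value of long forward = (F − K)·e^(−rT) = (280.3067 − 279.44) · e^(−0.0310·14/12)
= 0.8667 × 0.964480 = 0.84
Short position value = −(long value) = -S$0.84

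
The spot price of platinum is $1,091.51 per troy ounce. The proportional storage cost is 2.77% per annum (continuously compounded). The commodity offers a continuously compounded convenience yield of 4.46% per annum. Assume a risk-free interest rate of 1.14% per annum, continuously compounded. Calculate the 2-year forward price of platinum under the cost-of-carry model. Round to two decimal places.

$1,079.57 per troy ounce

Net carry = r + u − y = 0.0114 + 0.0277 − 0.0446 = -0.0055
F = S·e^((r+u−y)T) = 1091.51 · e^(-0.0055 × 2) = 1091.51 · e^-0.01100000
= 1091.51 × 0.98906028 = $1,079.57 per troy ounce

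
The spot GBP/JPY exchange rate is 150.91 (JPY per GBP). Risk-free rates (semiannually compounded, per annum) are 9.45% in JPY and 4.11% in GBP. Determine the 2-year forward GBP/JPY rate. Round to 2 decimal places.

By covered interest parity, F = S · (1+r_JPY/2)^(2T) / (1+r_GBP/2)^(2T)
= 150.91 × 1.202822 / 1.084769 = 150.91 × 1.108828
F = 167.33 JPY per GBP

167.33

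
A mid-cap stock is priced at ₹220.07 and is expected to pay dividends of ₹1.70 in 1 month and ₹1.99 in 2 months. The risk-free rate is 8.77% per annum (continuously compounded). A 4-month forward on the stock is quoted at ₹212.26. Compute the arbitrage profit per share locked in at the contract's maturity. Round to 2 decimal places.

₹10.58 per share

PV(dividends) I = 1.70·e^(−0.0877·1/12) + 1.99·e^(−0.0877·2/12) = 3.6487
Fair forward F* = (S − I)·e^(rT) = (220.07 − 3.6487)·e^0.029233 = 216.4213 × 1.029664 = 222.8412
Market ₹212.26 < fair 222.8412: forward underpriced → reverse cash-and-carry (short the stock, invest proceeds at r, pay the dividends, go long the forward).
Profit at T = |F_mkt − F*| = |212.26 − 222.8412| = ₹10.58 per share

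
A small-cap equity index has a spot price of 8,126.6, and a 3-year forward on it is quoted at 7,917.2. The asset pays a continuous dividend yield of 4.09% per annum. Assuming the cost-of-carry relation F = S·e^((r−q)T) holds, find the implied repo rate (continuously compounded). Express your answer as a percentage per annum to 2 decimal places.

3.22%

From F = S·e^((r−q)T): (r − q) = ln(F/S)/T
ln(7917.2/8126.6) = ln(0.974233) = -0.026105
(r − q) = -0.026105 / (3) = -0.008702
r = ln(F/S)/T + q = -0.008702 + 0.0409 = 0.032198
r = 3.22%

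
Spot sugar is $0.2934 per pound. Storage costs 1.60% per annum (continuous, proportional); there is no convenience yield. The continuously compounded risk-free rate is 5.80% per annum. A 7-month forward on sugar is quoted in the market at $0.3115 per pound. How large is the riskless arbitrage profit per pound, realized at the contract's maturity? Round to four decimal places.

Fair forward: F* = S·e^(carry·T), with carry = (r + u) = 0.0580 + 0.0160 = 0.0740
F* = 0.2934 · e^(0.0740 × 7/12) = 0.2934 · e^0.043167 = 0.2934 × 1.044112 = $0.3063
Market $0.3115 > fair $0.3063: forward overpriced → cash-and-carry (buy spot, short the forward).
At maturity, profit = |F_mkt − F*| = |0.3115 − 0.3063| = $0.0052 per pound

$0.0052 per pound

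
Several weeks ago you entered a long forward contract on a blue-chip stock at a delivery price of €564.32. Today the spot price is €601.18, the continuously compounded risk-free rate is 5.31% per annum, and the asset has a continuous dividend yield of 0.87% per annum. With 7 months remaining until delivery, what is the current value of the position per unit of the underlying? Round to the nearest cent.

€51.03

Current fair forward for the remaining 7 months: F = S·e^((r − q)·T), (r − q) = 0.0531 − 0.0087 = 0.0444
F = 601.18 · e^(0.0444 × 7/12) = 601.18 × 1.026238 = 616.9538
Value of long forward = (F − K)·e^(−rT) = (616.9538 − 564.32) · e^(−0.0531·7/12)
= 52.6338 × 0.969500 = 51.03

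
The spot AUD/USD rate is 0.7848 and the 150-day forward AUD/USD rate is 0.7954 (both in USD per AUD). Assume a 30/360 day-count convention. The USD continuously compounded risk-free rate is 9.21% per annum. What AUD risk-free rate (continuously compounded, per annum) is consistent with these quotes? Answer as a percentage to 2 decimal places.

5.99%

F = S·e^((r_USD − r_AUD)T) ⇒ r_AUD = r_USD − ln(F/S)/T
ln(0.7954/0.7848) = 0.013416; /(150/360) = 0.032198
r_AUD = 0.0921 − 0.032198 = 0.059902
r_AUD = 5.99%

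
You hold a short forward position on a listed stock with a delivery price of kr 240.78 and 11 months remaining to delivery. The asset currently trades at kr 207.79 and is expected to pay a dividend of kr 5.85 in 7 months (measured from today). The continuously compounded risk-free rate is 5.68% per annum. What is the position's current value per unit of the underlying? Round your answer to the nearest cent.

PV(remaining dividends) I = 5.85·e^(−0.0568·7/12) = 5.6593
Current forward F = (S − I)·e^(rT) = (207.79 − 5.6593)·e^(0.0568·11/12) = 202.1307 × 1.053446 = 212.9338
Value (long) = (F − K)·e^(−rT) = (212.9338 − 240.78) × 0.949266 = -26.4335
Short position value = −(long value) = kr 26.43

kr 26.43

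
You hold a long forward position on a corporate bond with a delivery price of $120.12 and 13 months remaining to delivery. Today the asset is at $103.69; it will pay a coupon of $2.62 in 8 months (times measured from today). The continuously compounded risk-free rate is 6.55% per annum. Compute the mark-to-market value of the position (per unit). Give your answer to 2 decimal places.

PV(remaining coupons) I = 2.62·e^(−0.0655·8/12) = 2.5081
Current forward F = (S − I)·e^(rT) = (103.69 − 2.5081)·e^(0.0655·13/12) = 101.1819 × 1.073536 = 108.6224
Value (long) = (F − K)·e^(−rT) = (108.6224 − 120.12) × 0.931501 = -10.7100
Value = -$10.71

-$10.71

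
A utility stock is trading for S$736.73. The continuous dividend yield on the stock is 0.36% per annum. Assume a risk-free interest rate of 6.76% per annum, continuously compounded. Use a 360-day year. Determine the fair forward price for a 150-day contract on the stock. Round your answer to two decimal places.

F = S·e^((r − q)T) = 736.73 · e^((0.0676 − 0.0036) × 150/360)
= 736.73 · e^0.026667 = 736.73 × 1.027026
F = S$756.64

S$756.64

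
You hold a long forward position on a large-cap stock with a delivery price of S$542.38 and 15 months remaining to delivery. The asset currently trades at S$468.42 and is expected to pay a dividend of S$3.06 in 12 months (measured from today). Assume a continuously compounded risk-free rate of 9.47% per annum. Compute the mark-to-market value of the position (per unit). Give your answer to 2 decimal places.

-S$16.19

PV(remaining dividends) I = 3.06·e^(−0.0947·12/12) = 2.7835
Current forward F = (S − I)·e^(rT) = (468.42 − 2.7835)·e^(0.0947·15/12) = 465.6365 × 1.125666 = 524.1512
Value (long) = (F − K)·e^(−rT) = (524.1512 − 542.38) × 0.888363 = -16.1938
Value = -S$16.19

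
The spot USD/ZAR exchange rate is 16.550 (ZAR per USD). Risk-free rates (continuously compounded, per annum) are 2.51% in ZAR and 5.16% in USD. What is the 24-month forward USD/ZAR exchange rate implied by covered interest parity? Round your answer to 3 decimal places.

15.696

F = S·e^((r_ZAR − r_USD)T) = 16.550 · e^((0.0251 − 0.0516) × 24/12)
= 16.550 · e^-0.053000 = 16.550 × 0.948380
F = 15.696 ZAR per USD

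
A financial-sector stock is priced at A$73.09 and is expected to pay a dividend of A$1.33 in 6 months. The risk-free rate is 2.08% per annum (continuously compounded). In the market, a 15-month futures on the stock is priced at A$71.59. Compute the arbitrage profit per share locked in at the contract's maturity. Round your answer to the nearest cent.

PV(dividends) I = 1.33·e^(−0.0208·6/12) = 1.3162
Fair futures F* = (S − I)·e^(rT) = (73.09 − 1.3162)·e^0.026000 = 71.7738 × 1.026341 = 73.6644
Market A$71.59 < fair 73.6644: forward underpriced → reverse cash-and-carry (short the stock, invest proceeds at r, pay the dividends, go long the forward).
Profit at T = |F_mkt − F*| = |71.59 − 73.6644| = A$2.07 per share

A$2.07 per share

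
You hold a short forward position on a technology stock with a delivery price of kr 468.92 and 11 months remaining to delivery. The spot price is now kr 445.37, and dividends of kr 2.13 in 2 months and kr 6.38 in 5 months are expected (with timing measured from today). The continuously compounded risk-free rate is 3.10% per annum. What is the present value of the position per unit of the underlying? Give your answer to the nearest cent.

kr 18.83

PV(remaining dividends) I = 2.13·e^(−0.0310·2/12) + 6.38·e^(−0.0310·5/12) = 8.4171
Current forward F = (S − I)·e^(rT) = (445.37 − 8.4171)·e^(0.0310·11/12) = 436.9529 × 1.028824 = 449.5476
Value (long) = (F − K)·e^(−rT) = (449.5476 − 468.92) × 0.971983 = -18.8296
Short position value = −(long value) = kr 18.83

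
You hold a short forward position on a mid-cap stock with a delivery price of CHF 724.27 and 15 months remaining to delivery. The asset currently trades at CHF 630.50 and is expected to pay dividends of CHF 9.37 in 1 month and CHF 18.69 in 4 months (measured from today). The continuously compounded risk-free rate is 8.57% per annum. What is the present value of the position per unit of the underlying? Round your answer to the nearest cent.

PV(remaining dividends) I = 9.37·e^(−0.0857·1/12) + 18.69·e^(−0.0857·4/12) = 27.4670
Current forward F = (S − I)·e^(rT) = (630.50 − 27.4670)·e^(0.0857·15/12) = 603.0330 × 1.113073 = 671.2198
Value (long) = (F − K)·e^(−rT) = (671.2198 − 724.27) × 0.898413 = -47.6610
Short position value = −(long value) = CHF 47.66

CHF 47.66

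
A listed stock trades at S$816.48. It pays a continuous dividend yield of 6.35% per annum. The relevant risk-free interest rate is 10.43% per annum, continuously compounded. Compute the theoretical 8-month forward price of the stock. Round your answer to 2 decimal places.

F = S·e^((r − q)T) = 816.48 · e^((0.1043 − 0.0635) × 8/12)
= 816.48 · e^0.027200 = 816.48 × 1.027573
F = S$838.99

S$838.99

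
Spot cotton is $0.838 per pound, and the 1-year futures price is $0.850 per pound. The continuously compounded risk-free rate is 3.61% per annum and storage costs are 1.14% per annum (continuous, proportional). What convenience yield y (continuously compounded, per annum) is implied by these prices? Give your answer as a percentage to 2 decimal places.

3.33%

F = S·e^((r+u−y)T) ⇒ (r+u−y) = ln(F/S)/T
ln(0.850/0.838) = 0.014218; /T ⇒ 0.014218
y = r + u − ln(F/S)/T = 0.0361 + 0.0114 − 0.014218 = 0.033282
y = 3.33%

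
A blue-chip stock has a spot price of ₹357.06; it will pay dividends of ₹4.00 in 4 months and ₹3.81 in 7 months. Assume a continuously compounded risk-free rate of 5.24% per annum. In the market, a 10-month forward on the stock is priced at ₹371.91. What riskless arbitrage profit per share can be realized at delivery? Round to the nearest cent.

₹6.88 per share

PV(dividends) I = 4.00·e^(−0.0524·4/12) + 3.81·e^(−0.0524·7/12) = 7.6260
Fair forward F* = (S − I)·e^(rT) = (357.06 − 7.6260)·e^0.043667 = 349.4340 × 1.044634 = 365.0306
Market ₹371.91 > fair 365.0306: forward overpriced → cash-and-carry (borrow at r, buy the stock and collect the dividends, short the forward).
Profit at T = |F_mkt − F*| = |371.91 − 365.0306| = ₹6.88 per share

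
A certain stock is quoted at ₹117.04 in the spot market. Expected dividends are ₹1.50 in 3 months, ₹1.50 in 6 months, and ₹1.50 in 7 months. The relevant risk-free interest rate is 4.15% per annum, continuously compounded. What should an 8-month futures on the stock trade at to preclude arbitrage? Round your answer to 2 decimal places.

₹115.78

PV(dividends) I = 1.50·e^(−0.0415·3/12) + 1.50·e^(−0.0415·6/12) + 1.50·e^(−0.0415·7/12)
I = 1.4845 + 1.4692 + 1.4641 = 4.4178
F = (S − I)·e^(rT) = (117.04 − 4.4178) · e^(0.0415·8/12)
= 112.6222 · e^0.027667 = 112.6222 × 1.028053 = ₹115.78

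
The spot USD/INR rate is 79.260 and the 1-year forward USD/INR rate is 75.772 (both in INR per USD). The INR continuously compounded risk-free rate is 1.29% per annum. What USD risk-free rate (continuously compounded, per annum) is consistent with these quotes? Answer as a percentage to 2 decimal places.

5.79%

F = S·e^((r_INR − r_USD)T) ⇒ r_USD = r_INR − ln(F/S)/T
ln(75.772/79.260) = -0.045005; /(1) = -0.045005
r_USD = 0.0129 + 0.045005 = 0.057905
r_USD = 5.79%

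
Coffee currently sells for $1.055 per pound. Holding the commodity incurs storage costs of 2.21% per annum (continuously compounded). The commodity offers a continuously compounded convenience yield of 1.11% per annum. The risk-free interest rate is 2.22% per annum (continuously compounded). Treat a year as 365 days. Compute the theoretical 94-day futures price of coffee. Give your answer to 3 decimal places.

$1.064 per pound

Net carry = r + u − y = 0.0222 + 0.0221 − 0.0111 = 0.0332
F = S·e^((r+u−y)T) = 1.055 · e^(0.0332 × 94/365) = 1.055 · e^0.008550
= 1.055 × 1.008587 = $1.064 per pound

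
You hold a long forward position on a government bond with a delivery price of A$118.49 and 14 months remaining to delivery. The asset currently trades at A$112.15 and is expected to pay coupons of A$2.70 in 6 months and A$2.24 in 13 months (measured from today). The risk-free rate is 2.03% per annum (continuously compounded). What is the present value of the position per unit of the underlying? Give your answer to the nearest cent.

PV(remaining coupons) I = 2.70·e^(−0.0203·6/12) + 2.24·e^(−0.0203·13/12) = 4.8640
Current forward F = (S − I)·e^(rT) = (112.15 − 4.8640)·e^(0.0203·14/12) = 107.2860 × 1.023966 = 109.8572
Value (long) = (F − K)·e^(−rT) = (109.8572 − 118.49) × 0.976595 = -8.4307
Value = -A$8.43

-A$8.43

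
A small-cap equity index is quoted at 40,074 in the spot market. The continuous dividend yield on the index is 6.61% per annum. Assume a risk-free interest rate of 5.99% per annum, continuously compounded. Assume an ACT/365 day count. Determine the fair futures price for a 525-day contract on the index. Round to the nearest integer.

39,718

F = S·e^((r − q)T) = 40074 · e^((0.0599 − 0.0661) × 525/365)
= 40074 · e^-0.008918 = 40074 × 0.991122
F = 39,718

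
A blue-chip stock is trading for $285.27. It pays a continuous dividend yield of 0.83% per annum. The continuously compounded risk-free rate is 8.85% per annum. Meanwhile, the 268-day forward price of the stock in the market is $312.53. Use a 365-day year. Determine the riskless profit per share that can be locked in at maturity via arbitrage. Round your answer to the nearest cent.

$9.96 per share

Fair forward: F* = S·e^(carry·T), with carry = (r − q) = 0.0885 − 0.0083 = 0.0802
F* = 285.27 · e^(0.0802 × 268/365) = 285.27 · e^0.058887 = 285.27 × 1.060655 = $302.5731
Market $312.53 > fair $302.5731: forward overpriced → cash-and-carry (buy spot, short the forward).
At maturity, profit = |F_mkt − F*| = |312.53 − 302.5731| = $9.96 per share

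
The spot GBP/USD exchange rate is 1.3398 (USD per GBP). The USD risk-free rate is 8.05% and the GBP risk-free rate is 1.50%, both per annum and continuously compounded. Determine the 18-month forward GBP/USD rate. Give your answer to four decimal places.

F = S·e^((r_USD − r_GBP)T) = 1.3398 · e^((0.0805 − 0.0150) × 18/12)
= 1.3398 · e^0.098250 = 1.3398 × 1.103239
F = 1.4781 USD per GBP

1.4781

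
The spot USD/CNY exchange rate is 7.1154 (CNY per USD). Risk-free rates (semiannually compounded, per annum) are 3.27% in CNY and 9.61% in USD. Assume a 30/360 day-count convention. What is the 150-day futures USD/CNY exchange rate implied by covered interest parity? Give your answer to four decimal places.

6.9356

By covered interest parity, F = S · (1+r_CNY/2)^(2T) / (1+r_USD/2)^(2T)
= 7.1154 × 1.013607 / 1.039884 = 7.1154 × 0.974731
F = 6.9356 CNY per USD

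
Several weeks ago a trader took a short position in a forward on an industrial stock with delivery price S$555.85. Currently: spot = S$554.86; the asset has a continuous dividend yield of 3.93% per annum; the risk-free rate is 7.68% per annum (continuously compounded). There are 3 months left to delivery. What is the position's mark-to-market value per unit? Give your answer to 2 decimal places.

Current fair forward for the remaining 3 months: F = S·e^((r − q)·T), (r − q) = 0.0768 − 0.0393 = 0.0375
F = 554.86 · e^(0.0375 × 3/12) = 554.86 × 1.009419 = 560.0862
Value of long forward = (F − K)·e^(−rT) = (560.0862 − 555.85) · e^(−0.0768·3/12)
= 4.2362 × 0.980983 = 4.16
Short position value = −(long value) = -S$4.16

-S$4.16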